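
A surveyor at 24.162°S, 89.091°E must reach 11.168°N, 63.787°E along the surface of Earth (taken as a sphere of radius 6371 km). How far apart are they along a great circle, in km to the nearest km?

Let φ₁ = -0.4217 rad, φ₂ = 0.1949 rad, and Δλ = -0.4416 rad.
cos c = sin φ₁ sin φ₂ + cos φ₁ cos φ₂ cos Δλ = (-0.4093)(0.1937) + (0.9124)(0.9811)(0.9041) = 0.72995,
so c = arccos(0.72995) = 0.75255 rad.
Distance = R·c = 6371 × 0.7525 ≈ 4794 km.

4794 km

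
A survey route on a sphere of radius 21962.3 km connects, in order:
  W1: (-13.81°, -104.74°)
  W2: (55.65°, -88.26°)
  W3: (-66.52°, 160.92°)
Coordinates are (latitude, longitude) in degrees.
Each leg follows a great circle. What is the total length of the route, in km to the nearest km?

Leg W1→W2: central angle 1.2362 rad, distance 27150.6 km.
Leg W2→W3: central angle 2.5629 rad, distance 56286.1 km.
Total: 27150.6 + 56286.1 ≈ 83437 km.

83437 km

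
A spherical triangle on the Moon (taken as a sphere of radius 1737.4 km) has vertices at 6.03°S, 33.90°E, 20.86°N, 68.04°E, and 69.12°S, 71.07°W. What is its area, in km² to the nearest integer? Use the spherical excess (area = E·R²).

1741759 km²

Side lengths (central angles): a = 2.1950, b = 1.5642, c = 0.7499 rad; semiperimeter s = 2.2546.
By l'Huilier's theorem, tan(E/4) = √[tan(s/2) tan((s−a)/2) tan((s−b)/2) tan((s−c)/2)], giving spherical excess E = 0.5770 rad.
Area = E·R² = 0.5770 × (1737.4)² ≈ 1741759 km².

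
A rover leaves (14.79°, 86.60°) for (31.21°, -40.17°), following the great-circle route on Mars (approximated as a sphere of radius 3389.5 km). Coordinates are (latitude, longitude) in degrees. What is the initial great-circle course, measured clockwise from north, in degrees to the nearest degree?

Δλ = -126.770° = -2.2126 rad.
y = sin Δλ · cos φ₂ = (-0.8010)(0.8553) = -0.6851
x = cos φ₁ sin φ₂ − sin φ₁ cos φ₂ cos Δλ = (0.9669)(0.5182) − (0.2553)(0.8553)(-0.5986) = 0.6317
θ = atan2(y, x) = -47.32°; adding 360° gives 313°.

313°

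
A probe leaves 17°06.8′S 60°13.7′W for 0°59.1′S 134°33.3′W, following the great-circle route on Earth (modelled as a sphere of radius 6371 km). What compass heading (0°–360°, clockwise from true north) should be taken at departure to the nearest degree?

274°

Δλ = -74.327° = -1.2972 rad.
y = sin Δλ · cos φ₂ = (-0.9628)(0.9999) = -0.9627
x = cos φ₁ sin φ₂ − sin φ₁ cos φ₂ cos Δλ = (0.9557)(-0.0172) − (-0.2943)(0.9999)(0.2702) = 0.0631
θ = atan2(y, x) = -86.25°; adding 360° gives 274°.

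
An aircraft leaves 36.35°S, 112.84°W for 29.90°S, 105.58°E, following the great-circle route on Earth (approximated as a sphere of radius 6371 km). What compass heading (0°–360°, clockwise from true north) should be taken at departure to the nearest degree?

214°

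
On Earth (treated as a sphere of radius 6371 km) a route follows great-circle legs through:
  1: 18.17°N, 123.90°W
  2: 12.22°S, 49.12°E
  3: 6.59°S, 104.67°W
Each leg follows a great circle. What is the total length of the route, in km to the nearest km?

35458 km

Leg 1→2: central angle 2.9848 rad, distance 19016.1 km.
Leg 2→3: central angle 2.5807 rad, distance 16441.5 km.
Total: 19016.1 + 16441.5 ≈ 35458 km.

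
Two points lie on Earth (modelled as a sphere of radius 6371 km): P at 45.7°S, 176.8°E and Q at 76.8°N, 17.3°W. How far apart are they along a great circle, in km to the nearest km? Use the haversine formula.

16498 km

In radians: φ₁ = -0.7976, φ₂ = 1.3404, Δλ = 165.900° = 2.8955 rad.
Haversine: a = sin²(Δφ/2) + cos φ₁ cos φ₂ sin²(Δλ/2) = 0.7686 + (0.6984)(0.2284)(0.9849) = 0.92573.
Central angle c = 2·arcsin(√a) = 2.58956 rad.
Distance = R·c = 6371 × 2.5896 ≈ 16498 km.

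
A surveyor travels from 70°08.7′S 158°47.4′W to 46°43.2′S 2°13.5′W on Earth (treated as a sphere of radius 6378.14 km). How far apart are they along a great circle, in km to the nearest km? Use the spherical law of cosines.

In radians: φ₁ = -1.2243, φ₂ = -0.8154, Δλ = 156.565° = 2.7326 rad.
cos c = sin φ₁ sin φ₂ + cos φ₁ cos φ₂ cos Δλ = (-0.9406)(-0.7280) + (0.3396)(0.6856)(-0.9175) = 0.47110,
so c = arccos(0.47110) = 1.08026 rad.
Distance = R·c = 6378.14 × 1.0803 ≈ 6890 km.

6890 km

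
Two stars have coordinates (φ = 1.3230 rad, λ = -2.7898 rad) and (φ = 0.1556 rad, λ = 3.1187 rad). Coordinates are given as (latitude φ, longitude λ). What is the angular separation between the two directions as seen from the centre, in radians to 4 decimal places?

With latitudes φ₁ = 75.802°, φ₂ = 8.915° and longitude difference Δλ = -21.468°:
cos c = sin φ₁ sin φ₂ + cos φ₁ cos φ₂ cos Δλ = (0.9695)(0.1550) + (0.2453)(0.9879)(0.9306) = 0.37573,
so c = arccos(0.37573) = 1.18561 rad.
So the angular separation is 1.1856 rad.

1.1856 rad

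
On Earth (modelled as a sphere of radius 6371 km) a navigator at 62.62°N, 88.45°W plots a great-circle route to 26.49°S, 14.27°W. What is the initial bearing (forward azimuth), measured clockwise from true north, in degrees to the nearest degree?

116°

With φ₁ = 1.0929, φ₂ = -0.4623, Δλ = 1.2947 rad, the forward-azimuth formula gives
θ = atan2( sin Δλ cos φ₂ , cos φ₁ sin φ₂ − sin φ₁ cos φ₂ cos Δλ ) = atan2(0.8611, -0.4218) = 116.10°.
So the initial bearing is 116°.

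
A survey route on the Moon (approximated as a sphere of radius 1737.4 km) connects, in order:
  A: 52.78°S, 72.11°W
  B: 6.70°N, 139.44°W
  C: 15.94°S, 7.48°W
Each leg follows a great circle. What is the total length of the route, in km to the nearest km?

6493 km

Leg A→B: central angle 1.4317 rad, distance 2487.5 km.
Leg B→C: central angle 2.3058 rad, distance 4006.0 km.
Total: 2487.5 + 4006.0 ≈ 6493 km.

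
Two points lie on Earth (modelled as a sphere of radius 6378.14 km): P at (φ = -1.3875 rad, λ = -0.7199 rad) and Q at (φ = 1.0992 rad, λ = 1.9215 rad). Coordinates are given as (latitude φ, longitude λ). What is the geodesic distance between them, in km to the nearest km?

17983 km

In radians: φ₁ = -1.3875, φ₂ = 1.0992, Δλ = 151.341° = 2.6414 rad.
Haversine: a = sin²(Δφ/2) + cos φ₁ cos φ₂ sin²(Δλ/2) = 0.8966 + (0.1823)(0.4543)(0.9387) = 0.97429.
Central angle c = 2·arcsin(√a) = 2.81953 rad.
Distance = R·c = 6378.14 × 2.8195 ≈ 17983 km.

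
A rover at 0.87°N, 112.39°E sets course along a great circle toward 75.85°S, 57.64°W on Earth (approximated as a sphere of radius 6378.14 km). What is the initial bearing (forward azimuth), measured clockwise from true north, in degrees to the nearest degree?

183°

Δλ = -170.030° = -2.9676 rad.
y = sin Δλ · cos φ₂ = (-0.1731)(0.2445) = -0.0423
x = cos φ₁ sin φ₂ − sin φ₁ cos φ₂ cos Δλ = (0.9999)(-0.9697) − (0.0152)(0.2445)(-0.9849) = -0.9659
θ = atan2(y, x) = -177.49°; adding 360° gives 183°.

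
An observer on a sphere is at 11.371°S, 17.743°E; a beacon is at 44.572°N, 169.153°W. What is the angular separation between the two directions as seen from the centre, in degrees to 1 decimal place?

In radians: φ₁ = -0.1985, φ₂ = 0.7779, Δλ = 173.104° = 3.0212 rad.
cos c = sin φ₁ sin φ₂ + cos φ₁ cos φ₂ cos Δλ = (-0.1972)(0.7018) + (0.9804)(0.7124)(-0.9928) = -0.83170,
so c = arccos(-0.83170) = 2.55296 rad.
So the angular separation is 146.3°.

146.3°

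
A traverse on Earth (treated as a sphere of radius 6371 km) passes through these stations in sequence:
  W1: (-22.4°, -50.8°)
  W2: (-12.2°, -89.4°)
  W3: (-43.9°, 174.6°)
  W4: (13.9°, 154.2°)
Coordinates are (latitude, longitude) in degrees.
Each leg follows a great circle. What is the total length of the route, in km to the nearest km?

20533 km

Leg W1→W2: central angle 0.6652 rad, distance 4238.3 km.
Leg W2→W3: central angle 1.4978 rad, distance 9542.6 km.
Leg W3→W4: central angle 1.0598 rad, distance 6752.3 km.
Total: 4238.3 + 9542.6 + 6752.3 ≈ 20533 km.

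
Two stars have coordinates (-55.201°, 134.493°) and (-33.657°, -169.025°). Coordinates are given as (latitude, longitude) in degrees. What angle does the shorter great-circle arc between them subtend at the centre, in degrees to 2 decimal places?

Let φ₁ = -0.9634 rad, φ₂ = -0.5874 rad, and Δλ = 0.9858 rad.
Haversine: a = sin²(Δφ/2) + cos φ₁ cos φ₂ sin²(Δλ/2) = 0.0349 + (0.5707)(0.8324)(0.2239) = 0.14129.
Central angle c = 2·arcsin(√a) = 0.77071 rad.
So the angular separation is 44.16°.

44.16°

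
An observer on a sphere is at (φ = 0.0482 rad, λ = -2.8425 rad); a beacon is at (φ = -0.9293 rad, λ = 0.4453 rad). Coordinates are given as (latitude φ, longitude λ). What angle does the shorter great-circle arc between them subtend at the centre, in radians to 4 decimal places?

2.2523 rad

In radians: φ₁ = 0.0482, φ₂ = -0.9293, Δλ = -171.623° = -2.9954 rad.
Haversine: a = sin²(Δφ/2) + cos φ₁ cos φ₂ sin²(Δλ/2) = 0.2205 + (0.9988)(0.5984)(0.9947) = 0.81496.
Central angle c = 2·arcsin(√a) = 2.25225 rad.
So the angular separation is 2.2523 rad.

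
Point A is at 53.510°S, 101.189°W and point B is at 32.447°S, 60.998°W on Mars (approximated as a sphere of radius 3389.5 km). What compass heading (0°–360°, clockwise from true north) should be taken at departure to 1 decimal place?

With φ₁ = -0.9339, φ₂ = -0.5663, Δλ = 0.7015 rad, the forward-azimuth formula gives
θ = atan2( sin Δλ cos φ₂ , cos φ₁ sin φ₂ − sin φ₁ cos φ₂ cos Δλ ) = atan2(0.5446, 0.1992) = 69.91°.
So the initial bearing is 69.9°.

69.9°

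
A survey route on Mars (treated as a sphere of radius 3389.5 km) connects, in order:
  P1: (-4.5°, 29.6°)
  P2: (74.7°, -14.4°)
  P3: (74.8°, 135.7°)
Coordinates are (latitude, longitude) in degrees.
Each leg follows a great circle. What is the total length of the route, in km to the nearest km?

6680 km

Leg P1→P2: central angle 1.4570 rad, distance 4938.5 km.
Leg P2→P3: central angle 0.5139 rad, distance 1741.8 km.
Total: 4938.5 + 1741.8 ≈ 6680 km.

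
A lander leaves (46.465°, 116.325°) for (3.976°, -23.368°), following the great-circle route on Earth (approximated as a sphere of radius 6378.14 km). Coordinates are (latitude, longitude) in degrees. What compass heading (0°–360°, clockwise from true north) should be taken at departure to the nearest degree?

With φ₁ = 0.8110, φ₂ = 0.0694, Δλ = -2.4381 rad, the forward-azimuth formula gives
θ = atan2( sin Δλ cos φ₂ , cos φ₁ sin φ₂ − sin φ₁ cos φ₂ cos Δλ ) = atan2(-0.6453, 0.5993) = -47.12°.
Adding 360° brings this into [0°, 360°): 313°.

313°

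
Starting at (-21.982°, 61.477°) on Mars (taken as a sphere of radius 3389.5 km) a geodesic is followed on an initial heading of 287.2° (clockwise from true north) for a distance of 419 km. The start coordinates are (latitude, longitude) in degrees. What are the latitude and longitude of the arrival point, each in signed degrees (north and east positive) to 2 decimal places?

-19.73°, 54.29°

Angular distance δ = d/R = 419/3389.5 = 0.12362 rad; initial bearing θ = 5.0126 rad.
sin φ₂ = sin φ₁ cos δ + cos φ₁ sin δ cos θ = (-0.3743)(0.9924) + (0.9273)(0.1233)(0.2957) = -0.3376, so φ₂ = -19.73°.
Δλ = atan2(sin θ sin δ cos φ₁, cos δ − sin φ₁ sin φ₂) = atan2(-0.1092, 0.8660) = -7.189°.
λ₂ = 61.477° − 7.189° = 54.29°.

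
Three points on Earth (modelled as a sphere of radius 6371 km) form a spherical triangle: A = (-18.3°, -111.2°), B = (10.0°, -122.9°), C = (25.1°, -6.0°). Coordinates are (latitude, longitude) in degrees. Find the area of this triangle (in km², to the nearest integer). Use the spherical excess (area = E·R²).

Side lengths (central angles): a = 1.9069, b = 1.9376, c = 0.5335 rad; semiperimeter s = 2.1890.
By l'Huilier's theorem, tan(E/4) = √[tan(s/2) tan((s−a)/2) tan((s−b)/2) tan((s−c)/2)], giving spherical excess E = 0.7686 rad.
Area = E·R² = 0.7686 × (6371)² ≈ 31198221 km².

31198221 km²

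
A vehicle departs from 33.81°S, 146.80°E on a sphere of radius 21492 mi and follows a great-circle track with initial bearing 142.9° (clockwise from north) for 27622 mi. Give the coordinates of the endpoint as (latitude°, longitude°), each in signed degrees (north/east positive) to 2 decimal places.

-52.43°, -104.87°

Angular distance δ = d/R = 27622/21492 = 1.28522 rad; initial bearing θ = 2.4941 rad.
sin φ₂ = sin φ₁ cos δ + cos φ₁ sin δ cos θ = (-0.5564)(0.2817) + (0.8309)(0.9595)(-0.7976) = -0.7926, so φ₂ = -52.43°.
Δλ = atan2(sin θ sin δ cos φ₁, cos δ − sin φ₁ sin φ₂) = atan2(0.4809, -0.1593) = 108.332°.
λ₂ = 146.800° + 108.332° = 255.13° → -104.87° after wrapping to (−180°, 180°].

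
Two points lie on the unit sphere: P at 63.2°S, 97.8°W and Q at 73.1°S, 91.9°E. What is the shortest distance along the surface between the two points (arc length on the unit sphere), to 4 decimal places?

0.7600

Let φ₁ = -1.1030 rad, φ₂ = -1.2758 rad, and Δλ = -2.9723 rad.
Haversine: a = sin²(Δφ/2) + cos φ₁ cos φ₂ sin²(Δλ/2) = 0.0074 + (0.4509)(0.2907)(0.9929) = 0.13758.
Central angle c = 2·arcsin(√a) = 0.75999 rad.
On the unit sphere the arc length equals the central angle: 0.7600.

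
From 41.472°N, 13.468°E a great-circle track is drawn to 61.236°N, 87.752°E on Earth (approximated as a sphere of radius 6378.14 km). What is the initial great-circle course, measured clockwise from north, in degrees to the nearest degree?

39°

Δλ = 74.284° = 1.2965 rad.
y = sin Δλ · cos φ₂ = (0.9626)(0.4812) = 0.4632
x = cos φ₁ sin φ₂ − sin φ₁ cos φ₂ cos Δλ = (0.7493)(0.8766) − (0.6623)(0.4812)(0.2709) = 0.5705
θ = atan2(y, x) = 39.07°, so the bearing is 39°.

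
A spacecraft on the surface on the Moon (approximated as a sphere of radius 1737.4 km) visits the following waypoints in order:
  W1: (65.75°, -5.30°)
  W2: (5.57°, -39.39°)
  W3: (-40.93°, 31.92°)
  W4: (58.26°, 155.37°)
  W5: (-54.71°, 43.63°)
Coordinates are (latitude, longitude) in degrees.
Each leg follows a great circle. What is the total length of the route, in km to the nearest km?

13015 km

Leg W1→W2: central angle 1.1296 rad, distance 1962.5 km.
Leg W2→W3: central angle 1.3925 rad, distance 2419.3 km.
Leg W3→W4: central angle 2.4595 rad, distance 4273.1 km.
Leg W4→W5: central angle 2.5094 rad, distance 4359.8 km.
Total: 1962.5 + 2419.3 + 4273.1 + 4359.8 ≈ 13015 km.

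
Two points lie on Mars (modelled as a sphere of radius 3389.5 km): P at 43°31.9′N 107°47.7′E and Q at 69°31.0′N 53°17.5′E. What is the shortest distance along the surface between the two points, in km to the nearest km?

With latitudes φ₁ = 43.532°, φ₂ = 69.517° and longitude difference Δλ = -54.503°:
cos c = sin φ₁ sin φ₂ + cos φ₁ cos φ₂ cos Δλ = (0.6888)(0.9368) + (0.7250)(0.3499)(0.5807) = 0.79252,
so c = arccos(0.79252) = 0.65586 rad.
Distance = R·c = 3389.5 × 0.6559 ≈ 2223 km.

2223 km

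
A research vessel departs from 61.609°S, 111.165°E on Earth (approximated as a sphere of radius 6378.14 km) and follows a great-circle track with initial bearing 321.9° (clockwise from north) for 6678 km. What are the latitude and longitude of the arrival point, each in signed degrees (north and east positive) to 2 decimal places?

-6.66°, 78.62°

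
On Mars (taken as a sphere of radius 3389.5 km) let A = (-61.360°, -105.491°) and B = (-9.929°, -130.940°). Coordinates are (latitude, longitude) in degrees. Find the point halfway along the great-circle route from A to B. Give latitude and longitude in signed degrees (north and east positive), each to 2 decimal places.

The central angle between A and B is δ = 0.9550 rad.
With f = 0.5, the slerp weights are sin((1−f)δ)/sin δ = 0.5630 and sin(fδ)/sin δ = 0.5630.
Weighted sum of the unit vectors: (0.5630)·(-0.1280,-0.4619,-0.8776) + (0.5630)·(-0.6455,-0.7441,-0.1724) = (-0.4354, -0.6789, -0.5912).
Converting back: φ = atan2(z, √(x²+y²)) = -36.24°, λ = atan2(y, x) = -122.67°.

-36.24°, -122.67°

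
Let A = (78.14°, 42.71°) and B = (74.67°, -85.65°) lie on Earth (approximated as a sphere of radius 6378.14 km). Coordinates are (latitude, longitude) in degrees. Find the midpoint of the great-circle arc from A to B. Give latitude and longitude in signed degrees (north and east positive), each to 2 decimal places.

83.79°, -35.98°

The central angle between A and B is δ = 0.4272 rad.
With f = 0.5, the slerp weights are sin((1−f)δ)/sin δ = 0.5116 and sin(fδ)/sin δ = 0.5116.
Weighted sum of the unit vectors: (0.5116)·(0.1510,0.1394,0.9787) + (0.5116)·(0.0201,-0.2636,0.9644) = (0.0875, -0.0636, 0.9941).
Converting back: φ = atan2(z, √(x²+y²)) = 83.79°, λ = atan2(y, x) = -35.98°.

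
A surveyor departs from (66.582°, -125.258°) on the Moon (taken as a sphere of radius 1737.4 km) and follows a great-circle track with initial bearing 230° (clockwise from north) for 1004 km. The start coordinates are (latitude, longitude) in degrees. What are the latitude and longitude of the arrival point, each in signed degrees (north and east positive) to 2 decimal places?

38.98°, -157.83°

Angular distance δ = d/R = 1004/1737.4 = 0.57787 rad; initial bearing θ = 4.0143 rad.
sin φ₂ = sin φ₁ cos δ + cos φ₁ sin δ cos θ = (0.9176)(0.8376) + (0.3974)(0.5462)(-0.6428) = 0.6291, so φ₂ = 38.98°.
Δλ = atan2(sin θ sin δ cos φ₁, cos δ − sin φ₁ sin φ₂) = atan2(-0.1663, 0.2604) = -32.569°.
λ₂ = -125.258° − 32.569° = -157.83°.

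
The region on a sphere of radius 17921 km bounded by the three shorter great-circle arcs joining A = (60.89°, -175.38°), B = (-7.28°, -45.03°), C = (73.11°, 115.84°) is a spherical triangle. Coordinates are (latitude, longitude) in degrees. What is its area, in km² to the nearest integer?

Side lengths (central angles): a = 1.9753, b = 0.4796, c = 2.0077 rad; semiperimeter s = 2.2313.
By l'Huilier's theorem, tan(E/4) = √[tan(s/2) tan((s−a)/2) tan((s−b)/2) tan((s−c)/2)], giving spherical excess E = 0.7441 rad.
Area = E·R² = 0.7441 × (17921)² ≈ 238974474 km².

238974474 km²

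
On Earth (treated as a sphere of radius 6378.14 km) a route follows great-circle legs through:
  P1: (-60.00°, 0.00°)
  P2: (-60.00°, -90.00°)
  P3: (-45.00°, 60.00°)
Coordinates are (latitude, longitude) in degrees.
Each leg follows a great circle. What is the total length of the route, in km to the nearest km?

Leg P1→P2: central angle 0.7227 rad, distance 4609.7 km.
Leg P2→P3: central angle 1.2596 rad, distance 8034.0 km.
Total: 4609.7 + 8034.0 ≈ 12644 km.

12644 km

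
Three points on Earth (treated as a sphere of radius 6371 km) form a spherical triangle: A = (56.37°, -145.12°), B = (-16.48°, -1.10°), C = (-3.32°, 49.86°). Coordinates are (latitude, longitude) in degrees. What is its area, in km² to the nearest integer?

Side lengths (central angles): a = 0.9028, b = 2.1924, c = 2.2996 rad; semiperimeter s = 2.6974.
By l'Huilier's theorem, tan(E/4) = √[tan(s/2) tan((s−a)/2) tan((s−b)/2) tan((s−c)/2)], giving spherical excess E = 1.9719 rad.
Area = E·R² = 1.9719 × (6371)² ≈ 80038309 km².

80038309 km²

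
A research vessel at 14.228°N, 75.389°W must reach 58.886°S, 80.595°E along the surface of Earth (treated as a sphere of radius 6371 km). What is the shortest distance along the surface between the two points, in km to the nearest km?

In radians: φ₁ = 0.2483, φ₂ = -1.0278, Δλ = 155.984° = 2.7224 rad.
cos c = sin φ₁ sin φ₂ + cos φ₁ cos φ₂ cos Δλ = (0.2458)(-0.8561) + (0.9693)(0.5167)(-0.9134) = -0.66795,
so c = arccos(-0.66795) = 2.30225 rad.
Distance = R·c = 6371 × 2.3023 ≈ 14668 km.

14668 km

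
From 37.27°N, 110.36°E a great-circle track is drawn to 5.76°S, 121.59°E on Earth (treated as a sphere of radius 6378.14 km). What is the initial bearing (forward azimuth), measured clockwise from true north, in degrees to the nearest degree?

164°

Δλ = 11.230° = 0.1960 rad.
y = sin Δλ · cos φ₂ = (0.1947)(0.9950) = 0.1938
x = cos φ₁ sin φ₂ − sin φ₁ cos φ₂ cos Δλ = (0.7958)(-0.1004) − (0.6056)(0.9950)(0.9809) = -0.6708
θ = atan2(y, x) = 163.89°, so the bearing is 164°.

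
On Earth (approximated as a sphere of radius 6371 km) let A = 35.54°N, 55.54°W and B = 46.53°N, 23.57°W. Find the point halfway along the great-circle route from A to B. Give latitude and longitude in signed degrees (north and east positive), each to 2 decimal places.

The central angle between A and B is δ = 0.4584 rad.
With f = 0.5, the slerp weights are sin((1−f)δ)/sin δ = 0.5134 and sin(fδ)/sin δ = 0.5134.
Weighted sum of the unit vectors: (0.5134)·(0.4604,-0.6709,0.5813) + (0.5134)·(0.6306,-0.2751,0.7257) = (0.5602, -0.4857, 0.6711).
Converting back: φ = atan2(z, √(x²+y²)) = 42.15°, λ = atan2(y, x) = -40.93°.

42.15°, -40.93°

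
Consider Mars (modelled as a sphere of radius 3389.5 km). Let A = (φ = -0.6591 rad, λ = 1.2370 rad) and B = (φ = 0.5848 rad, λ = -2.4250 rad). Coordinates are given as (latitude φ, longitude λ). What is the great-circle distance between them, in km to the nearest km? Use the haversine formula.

Let φ₁ = -0.6591 rad, φ₂ = 0.5848 rad, and Δλ = 2.6212 rad.
Haversine: a = sin²(Δφ/2) + cos φ₁ cos φ₂ sin²(Δλ/2) = 0.3394 + (0.7905)(0.8338)(0.9338) = 0.95499.
Central angle c = 2·arcsin(√a) = 2.71403 rad.
Distance = R·c = 3389.5 × 2.7140 ≈ 9199 km.

9199 km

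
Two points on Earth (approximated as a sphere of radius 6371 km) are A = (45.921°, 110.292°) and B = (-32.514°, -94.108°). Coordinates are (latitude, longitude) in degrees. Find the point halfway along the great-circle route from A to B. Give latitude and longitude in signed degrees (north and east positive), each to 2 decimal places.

The central angle between A and B is δ = 2.7398 rad.
With f = 0.5, the slerp weights are sin((1−f)δ)/sin δ = 2.5055 and sin(fδ)/sin δ = 2.5055.
Weighted sum of the unit vectors: (2.5055)·(-0.2413,0.6525,0.7184) + (2.5055)·(-0.0604,-0.8411,-0.5375) = (-0.7558, -0.4726, 0.4532).
Converting back: φ = atan2(z, √(x²+y²)) = 26.95°, λ = atan2(y, x) = -147.98°.

26.95°, -147.98°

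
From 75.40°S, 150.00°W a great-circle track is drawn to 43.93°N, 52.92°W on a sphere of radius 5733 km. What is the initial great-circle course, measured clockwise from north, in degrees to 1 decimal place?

Δλ = 97.080° = 1.6944 rad.
y = sin Δλ · cos φ₂ = (0.9924)(0.7202) = 0.7147
x = cos φ₁ sin φ₂ − sin φ₁ cos φ₂ cos Δλ = (0.2521)(0.6938) − (-0.9677)(0.7202)(-0.1233) = 0.0890
θ = atan2(y, x) = 82.90°, so the bearing is 82.9°.

82.9°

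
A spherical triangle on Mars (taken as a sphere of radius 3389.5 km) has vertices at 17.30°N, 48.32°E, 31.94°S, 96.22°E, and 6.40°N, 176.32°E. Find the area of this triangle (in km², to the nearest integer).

15085344 km²

Side lengths (central angles): a = 1.4847, b = 2.1544, c = 1.1746 rad; semiperimeter s = 2.4068.
By l'Huilier's theorem, tan(E/4) = √[tan(s/2) tan((s−a)/2) tan((s−b)/2) tan((s−c)/2)], giving spherical excess E = 1.3131 rad.
Area = E·R² = 1.3131 × (3389.5)² ≈ 15085344 km².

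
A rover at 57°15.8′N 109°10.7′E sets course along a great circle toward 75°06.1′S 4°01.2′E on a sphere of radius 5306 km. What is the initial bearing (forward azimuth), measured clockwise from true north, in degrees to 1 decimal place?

Δλ = -105.158° = -1.8354 rad.
y = sin Δλ · cos φ₂ = (-0.9652)(0.2571) = -0.2482
x = cos φ₁ sin φ₂ − sin φ₁ cos φ₂ cos Δλ = (0.5408)(-0.9664) − (0.8412)(0.2571)(-0.2615) = -0.4660
θ = atan2(y, x) = -151.97°; adding 360° gives 208.0°.

208.0°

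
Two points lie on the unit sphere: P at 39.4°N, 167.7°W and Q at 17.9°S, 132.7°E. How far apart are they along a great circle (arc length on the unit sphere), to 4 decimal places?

1.3928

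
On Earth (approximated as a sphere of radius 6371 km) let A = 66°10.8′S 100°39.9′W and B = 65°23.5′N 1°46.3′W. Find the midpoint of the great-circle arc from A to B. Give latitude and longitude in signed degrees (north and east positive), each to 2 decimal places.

The central angle between A and B is δ = 2.6016 rad.
With f = 0.5, the slerp weights are sin((1−f)δ)/sin δ = 1.8747 and sin(fδ)/sin δ = 1.8747.
Weighted sum of the unit vectors: (1.8747)·(-0.0747,-0.3969,-0.9148) + (1.8747)·(0.4162,-0.0129,0.9092) = (0.6402, -0.7682, -0.0106).
Converting back: φ = atan2(z, √(x²+y²)) = -0.61°, λ = atan2(y, x) = -50.19°.

-0.61°, -50.19°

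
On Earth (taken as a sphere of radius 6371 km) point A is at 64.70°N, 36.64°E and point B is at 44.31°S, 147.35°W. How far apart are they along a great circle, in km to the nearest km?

Let φ₁ = 1.1292 rad, φ₂ = -0.7734 rad, and Δλ = 3.0720 rad.
cos c = sin φ₁ sin φ₂ + cos φ₁ cos φ₂ cos Δλ = (0.9041)(-0.6985) + (0.4274)(0.7156)(-0.9976) = -0.93660,
so c = arccos(-0.93660) = 2.78360 rad.
Distance = R·c = 6371 × 2.7836 ≈ 17734 km.

17734 km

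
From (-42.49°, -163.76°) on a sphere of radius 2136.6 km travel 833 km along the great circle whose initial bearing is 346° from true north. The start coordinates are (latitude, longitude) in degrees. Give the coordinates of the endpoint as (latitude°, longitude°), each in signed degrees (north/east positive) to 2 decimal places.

Angular distance δ = d/R = 833/2136.6 = 0.38987 rad; initial bearing θ = 6.0388 rad.
sin φ₂ = sin φ₁ cos δ + cos φ₁ sin δ cos θ = (-0.6755)(0.9250) + (0.7374)(0.3801)(0.9703) = -0.3528, so φ₂ = -20.66°.
Δλ = atan2(sin θ sin δ cos φ₁, cos δ − sin φ₁ sin φ₂) = atan2(-0.0678, 0.6866) = -5.639°.
λ₂ = -163.760° − 5.639° = -169.40°.

-20.66°, -169.40°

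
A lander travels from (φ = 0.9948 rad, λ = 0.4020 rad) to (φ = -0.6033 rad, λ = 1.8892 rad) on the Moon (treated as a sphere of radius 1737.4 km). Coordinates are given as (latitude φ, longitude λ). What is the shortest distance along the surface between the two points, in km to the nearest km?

3518 km

With latitudes φ₁ = 56.998°, φ₂ = -34.567° and longitude difference Δλ = 85.210°:
cos c = sin φ₁ sin φ₂ + cos φ₁ cos φ₂ cos Δλ = (0.8387)(-0.5674) + (0.5447)(0.8235)(0.0835) = -0.43837,
so c = arccos(-0.43837) = 2.02458 rad.
Distance = R·c = 1737.4 × 2.0246 ≈ 3518 km.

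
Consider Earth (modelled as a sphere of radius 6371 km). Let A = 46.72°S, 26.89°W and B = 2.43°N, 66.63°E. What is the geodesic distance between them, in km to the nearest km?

In radians: φ₁ = -0.8154, φ₂ = 0.0424, Δλ = 93.520° = 1.6322 rad.
cos c = sin φ₁ sin φ₂ + cos φ₁ cos φ₂ cos Δλ = (-0.7280)(0.0424) + (0.6856)(0.9991)(-0.0614) = -0.07292,
so c = arccos(-0.07292) = 1.64378 rad.
Distance = R·c = 6371 × 1.6438 ≈ 10473 km.

10473 km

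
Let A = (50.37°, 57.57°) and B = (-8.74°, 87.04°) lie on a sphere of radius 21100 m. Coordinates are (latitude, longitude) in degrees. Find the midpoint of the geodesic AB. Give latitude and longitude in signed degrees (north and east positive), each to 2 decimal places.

The central angle between A and B is δ = 1.1243 rad.
With f = 0.5, the slerp weights are sin((1−f)δ)/sin δ = 0.5909 and sin(fδ)/sin δ = 0.5909.
Weighted sum of the unit vectors: (0.5909)·(0.3420,0.5384,0.7702) + (0.5909)·(0.0510,0.9871,-0.1520) = (0.2323, 0.9014, 0.3653).
Converting back: φ = atan2(z, √(x²+y²)) = 21.43°, λ = atan2(y, x) = 75.55°.

21.43°, 75.55°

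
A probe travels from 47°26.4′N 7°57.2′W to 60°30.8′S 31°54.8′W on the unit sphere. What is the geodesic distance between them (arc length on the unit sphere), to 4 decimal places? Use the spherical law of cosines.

In radians: φ₁ = 0.8280, φ₂ = -1.0562, Δλ = -23.960° = -0.4182 rad.
cos c = sin φ₁ sin φ₂ + cos φ₁ cos φ₂ cos Δλ = (0.7366)(-0.8705) + (0.6764)(0.4922)(0.9138) = -0.33693,
so c = arccos(-0.33693) = 1.91445 rad.
On the unit sphere the arc length equals the central angle: 1.9145.

1.9145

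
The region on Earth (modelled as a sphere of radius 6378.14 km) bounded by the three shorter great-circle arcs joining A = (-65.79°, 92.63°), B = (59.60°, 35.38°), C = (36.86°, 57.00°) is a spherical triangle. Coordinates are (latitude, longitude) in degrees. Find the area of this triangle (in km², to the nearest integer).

6561564 km²

Side lengths (central angles): a = 0.4651, b = 1.8550, c = 2.3109 rad; semiperimeter s = 2.3155.
By l'Huilier's theorem, tan(E/4) = √[tan(s/2) tan((s−a)/2) tan((s−b)/2) tan((s−c)/2)], giving spherical excess E = 0.1613 rad.
Area = E·R² = 0.1613 × (6378.14)² ≈ 6561564 km².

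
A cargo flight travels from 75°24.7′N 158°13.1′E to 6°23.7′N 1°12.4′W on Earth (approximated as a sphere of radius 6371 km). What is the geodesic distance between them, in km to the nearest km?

With latitudes φ₁ = 75.412°, φ₂ = 6.395° and longitude difference Δλ = -159.425°:
cos c = sin φ₁ sin φ₂ + cos φ₁ cos φ₂ cos Δλ = (0.9678)(0.1114) + (0.2519)(0.9938)(-0.9362) = -0.12655,
so c = arccos(-0.12655) = 1.69768 rad.
Distance = R·c = 6371 × 1.6977 ≈ 10816 km.

10816 km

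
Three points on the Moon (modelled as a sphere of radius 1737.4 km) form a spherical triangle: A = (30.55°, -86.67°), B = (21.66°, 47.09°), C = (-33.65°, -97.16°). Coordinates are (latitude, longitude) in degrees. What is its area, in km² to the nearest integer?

6940010 km²

Side lengths (central angles): a = 2.5542, b = 1.1338, c = 1.9455 rad; semiperimeter s = 2.8167.
By l'Huilier's theorem, tan(E/4) = √[tan(s/2) tan((s−a)/2) tan((s−b)/2) tan((s−c)/2)], giving spherical excess E = 2.2991 rad.
Area = E·R² = 2.2991 × (1737.4)² ≈ 6940010 km².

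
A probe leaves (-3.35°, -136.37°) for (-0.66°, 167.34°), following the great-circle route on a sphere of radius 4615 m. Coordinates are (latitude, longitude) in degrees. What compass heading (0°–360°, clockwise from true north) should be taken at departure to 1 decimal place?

271.4°

Δλ = -56.290° = -0.9824 rad.
y = sin Δλ · cos φ₂ = (-0.8319)(0.9999) = -0.8318
x = cos φ₁ sin φ₂ − sin φ₁ cos φ₂ cos Δλ = (0.9983)(-0.0115) − (-0.0584)(0.9999)(0.5550) = 0.0209
θ = atan2(y, x) = -88.56°; adding 360° gives 271.4°.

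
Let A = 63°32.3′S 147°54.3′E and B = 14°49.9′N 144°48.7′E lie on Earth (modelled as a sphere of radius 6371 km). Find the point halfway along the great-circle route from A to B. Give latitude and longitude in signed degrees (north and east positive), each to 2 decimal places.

The central angle between A and B is δ = 1.3685 rad.
With f = 0.5, the slerp weights are sin((1−f)δ)/sin δ = 0.6452 and sin(fδ)/sin δ = 0.6452.
Weighted sum of the unit vectors: (0.6452)·(-0.3775,0.2368,-0.8952) + (0.6452)·(-0.7900,0.5571,0.2560) = (-0.7533, 0.5122, -0.4125).
Converting back: φ = atan2(z, √(x²+y²)) = -24.36°, λ = atan2(y, x) = 145.79°.

-24.36°, 145.79°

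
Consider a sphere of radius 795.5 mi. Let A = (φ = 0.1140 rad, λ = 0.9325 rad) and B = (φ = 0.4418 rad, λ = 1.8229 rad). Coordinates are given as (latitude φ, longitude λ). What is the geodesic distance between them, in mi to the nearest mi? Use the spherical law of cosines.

724 mi

In radians: φ₁ = 0.1140, φ₂ = 0.4418, Δλ = 51.016° = 0.8904 rad.
cos c = sin φ₁ sin φ₂ + cos φ₁ cos φ₂ cos Δλ = (0.1138)(0.4276) + (0.9935)(0.9040)(0.6291) = 0.61364,
so c = arccos(0.61364) = 0.91013 rad.
Distance = R·c = 795.5 × 0.9101 ≈ 724 mi.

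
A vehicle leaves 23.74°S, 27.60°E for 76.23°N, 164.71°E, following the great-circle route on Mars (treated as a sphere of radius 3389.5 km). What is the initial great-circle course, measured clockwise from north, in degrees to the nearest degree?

11°

With φ₁ = -0.4143, φ₂ = 1.3305, Δλ = 2.3930 rad, the forward-azimuth formula gives
θ = atan2( sin Δλ cos φ₂ , cos φ₁ sin φ₂ − sin φ₁ cos φ₂ cos Δλ ) = atan2(0.1620, 0.8189) = 11.19°.
So the initial bearing is 11°.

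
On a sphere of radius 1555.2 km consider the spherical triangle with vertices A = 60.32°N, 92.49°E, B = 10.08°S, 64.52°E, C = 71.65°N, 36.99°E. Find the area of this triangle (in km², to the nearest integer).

Side lengths (central angles): a = 1.4618, b = 0.4204, c = 1.2886 rad; semiperimeter s = 1.5854.
By l'Huilier's theorem, tan(E/4) = √[tan(s/2) tan((s−a)/2) tan((s−b)/2) tan((s−c)/2)], giving spherical excess E = 0.3139 rad.
Area = E·R² = 0.3139 × (1555.2)² ≈ 759158 km².

759158 km²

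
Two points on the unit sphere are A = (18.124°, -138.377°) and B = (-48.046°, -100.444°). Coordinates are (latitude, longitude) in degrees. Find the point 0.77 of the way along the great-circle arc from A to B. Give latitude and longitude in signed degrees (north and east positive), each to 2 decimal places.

-33.68°, -112.82°

Central angle δ = 1.2976 rad. Interpolating on the sphere with fraction f = 0.77:
P = [sin((1−f)δ)·A + sin(fδ)·B] / sin δ = 0.3054·A + 0.8734·B in Cartesian coordinates,
giving P = (-0.3228, -0.7670, -0.5545), i.e. latitude -33.68°, longitude -112.82°.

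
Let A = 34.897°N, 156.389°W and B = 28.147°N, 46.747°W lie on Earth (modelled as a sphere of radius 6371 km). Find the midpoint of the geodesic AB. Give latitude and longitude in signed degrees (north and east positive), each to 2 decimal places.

46.75°, -98.63°

Central angle δ = 1.5440 rad. Interpolating on the sphere with fraction f = 0.5:
P = [sin((1−f)δ)·A + sin(fδ)·B] / sin δ = 0.6978·A + 0.6978·B in Cartesian coordinates,
giving P = (-0.1028, -0.6774, 0.7284), i.e. latitude 46.75°, longitude -98.63°.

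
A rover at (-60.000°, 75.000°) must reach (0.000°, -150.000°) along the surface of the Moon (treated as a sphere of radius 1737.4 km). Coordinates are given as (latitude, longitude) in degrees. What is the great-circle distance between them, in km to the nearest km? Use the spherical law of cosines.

In radians: φ₁ = -1.0472, φ₂ = 0.0000, Δλ = 135.000° = 2.3562 rad.
cos c = sin φ₁ sin φ₂ + cos φ₁ cos φ₂ cos Δλ = (-0.8660)(0.0000) + (0.5000)(1.0000)(-0.7071) = -0.35355,
so c = arccos(-0.35355) = 1.93216 rad.
Distance = R·c = 1737.4 × 1.9322 ≈ 3357 km.

3357 km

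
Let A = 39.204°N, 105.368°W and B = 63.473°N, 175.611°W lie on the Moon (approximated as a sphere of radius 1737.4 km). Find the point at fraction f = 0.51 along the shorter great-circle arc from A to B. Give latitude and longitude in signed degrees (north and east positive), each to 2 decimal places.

56.61°, -130.47°

The central angle between A and B is δ = 0.8196 rad.
With f = 0.51, the slerp weights are sin((1−f)δ)/sin δ = 0.5348 and sin(fδ)/sin δ = 0.5554.
Weighted sum of the unit vectors: (0.5348)·(-0.2054,-0.7472,0.6321) + (0.5554)·(-0.4453,-0.0342,0.8947) = (-0.3572, -0.4186, 0.8350).
Converting back: φ = atan2(z, √(x²+y²)) = 56.61°, λ = atan2(y, x) = -130.47°.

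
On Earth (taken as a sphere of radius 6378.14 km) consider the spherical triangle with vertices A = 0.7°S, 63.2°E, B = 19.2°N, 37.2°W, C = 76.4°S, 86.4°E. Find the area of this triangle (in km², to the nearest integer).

Side lengths (central angles): a = 2.0292, b = 1.3408, c = 1.7462 rad; semiperimeter s = 2.5581.
By l'Huilier's theorem, tan(E/4) = √[tan(s/2) tan((s−a)/2) tan((s−b)/2) tan((s−c)/2)], giving spherical excess E = 1.9171 rad.
Area = E·R² = 1.9171 × (6378.14)² ≈ 77990395 km².

77990395 km²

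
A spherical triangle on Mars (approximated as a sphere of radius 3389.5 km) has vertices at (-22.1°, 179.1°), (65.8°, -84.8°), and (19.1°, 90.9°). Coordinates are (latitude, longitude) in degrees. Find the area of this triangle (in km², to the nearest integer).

Side lengths (central angles): a = 1.6587, b = 1.6665, c = 1.9644 rad; semiperimeter s = 2.6448.
By l'Huilier's theorem, tan(E/4) = √[tan(s/2) tan((s−a)/2) tan((s−b)/2) tan((s−c)/2)], giving spherical excess E = 2.2539 rad.
Area = E·R² = 2.2539 × (3389.5)² ≈ 25894883 km².

25894883 km²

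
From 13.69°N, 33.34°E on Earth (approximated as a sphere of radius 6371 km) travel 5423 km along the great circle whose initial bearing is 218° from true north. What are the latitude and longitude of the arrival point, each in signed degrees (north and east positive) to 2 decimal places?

-24.82°, 2.67°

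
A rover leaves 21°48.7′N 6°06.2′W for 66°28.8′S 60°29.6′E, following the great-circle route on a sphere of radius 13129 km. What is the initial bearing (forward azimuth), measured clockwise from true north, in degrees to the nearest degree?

158°

Δλ = 66.597° = 1.1623 rad.
y = sin Δλ · cos φ₂ = (0.9177)(0.3991) = 0.3662
x = cos φ₁ sin φ₂ − sin φ₁ cos φ₂ cos Δλ = (0.9284)(-0.9169) − (0.3716)(0.3991)(0.3972) = -0.9102
θ = atan2(y, x) = 158.08°, so the bearing is 158°.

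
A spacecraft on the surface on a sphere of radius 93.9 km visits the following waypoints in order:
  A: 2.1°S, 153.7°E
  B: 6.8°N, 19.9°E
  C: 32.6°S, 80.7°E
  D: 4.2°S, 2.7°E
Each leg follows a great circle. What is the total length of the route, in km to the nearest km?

461 km

Leg A→B: central angle 2.3339 rad, distance 219.2 km.
Leg B→C: central angle 1.2193 rad, distance 114.5 km.
Leg C→D: central angle 1.3550 rad, distance 127.2 km.
Total: 219.2 + 114.5 + 127.2 ≈ 461 km.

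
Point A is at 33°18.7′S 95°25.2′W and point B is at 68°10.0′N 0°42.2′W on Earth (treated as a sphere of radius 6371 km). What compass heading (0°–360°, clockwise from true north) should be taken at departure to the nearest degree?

Δλ = 94.717° = 1.6531 rad.
y = sin Δλ · cos φ₂ = (0.9966)(0.3719) = 0.3706
x = cos φ₁ sin φ₂ − sin φ₁ cos φ₂ cos Δλ = (0.8357)(0.9283) − (-0.5492)(0.3719)(-0.0822) = 0.7590
θ = atan2(y, x) = 26.03°, so the bearing is 26°.

26°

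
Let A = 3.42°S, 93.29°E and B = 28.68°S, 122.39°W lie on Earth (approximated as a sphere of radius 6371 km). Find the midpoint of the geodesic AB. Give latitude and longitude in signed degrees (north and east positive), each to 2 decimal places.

-42.64°, 154.12°

Central angle δ = 2.3223 rad. Interpolating on the sphere with fraction f = 0.5:
P = [sin((1−f)δ)·A + sin(fδ)·B] / sin δ = 1.2554·A + 1.2554·B in Cartesian coordinates,
giving P = (-0.6619, 0.3211, -0.6774), i.e. latitude -42.64°, longitude 154.12°.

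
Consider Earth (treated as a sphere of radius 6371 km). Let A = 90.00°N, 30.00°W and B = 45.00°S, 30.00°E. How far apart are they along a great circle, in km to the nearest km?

Let φ₁ = 1.5708 rad, φ₂ = -0.7854 rad, and Δλ = 1.0472 rad.
cos c = sin φ₁ sin φ₂ + cos φ₁ cos φ₂ cos Δλ = (1.0000)(-0.7071) + (0.0000)(0.7071)(0.5000) = -0.70711,
so c = arccos(-0.70711) = 2.35619 rad.
Distance = R·c = 6371 × 2.3562 ≈ 15011 km.

15011 km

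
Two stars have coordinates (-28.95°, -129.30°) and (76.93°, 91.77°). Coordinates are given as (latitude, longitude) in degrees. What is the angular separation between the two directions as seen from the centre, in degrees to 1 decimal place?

Let φ₁ = -0.5053 rad, φ₂ = 1.3427 rad, and Δλ = -2.4248 rad.
Haversine: a = sin²(Δφ/2) + cos φ₁ cos φ₂ sin²(Δλ/2) = 0.6368 + (0.8750)(0.2261)(0.8770) = 0.81035.
Central angle c = 2·arcsin(√a) = 2.24042 rad.
So the angular separation is 128.4°.

128.4°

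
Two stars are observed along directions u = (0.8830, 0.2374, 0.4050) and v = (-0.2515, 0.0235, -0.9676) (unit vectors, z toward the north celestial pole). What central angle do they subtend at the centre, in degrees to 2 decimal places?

127.47°

u·v = -0.6084; |u| = 1.0000, |v| = 1.0000.
cos θ = (u·v)/(|u||v|) = -0.6083, so θ = 127.47°.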